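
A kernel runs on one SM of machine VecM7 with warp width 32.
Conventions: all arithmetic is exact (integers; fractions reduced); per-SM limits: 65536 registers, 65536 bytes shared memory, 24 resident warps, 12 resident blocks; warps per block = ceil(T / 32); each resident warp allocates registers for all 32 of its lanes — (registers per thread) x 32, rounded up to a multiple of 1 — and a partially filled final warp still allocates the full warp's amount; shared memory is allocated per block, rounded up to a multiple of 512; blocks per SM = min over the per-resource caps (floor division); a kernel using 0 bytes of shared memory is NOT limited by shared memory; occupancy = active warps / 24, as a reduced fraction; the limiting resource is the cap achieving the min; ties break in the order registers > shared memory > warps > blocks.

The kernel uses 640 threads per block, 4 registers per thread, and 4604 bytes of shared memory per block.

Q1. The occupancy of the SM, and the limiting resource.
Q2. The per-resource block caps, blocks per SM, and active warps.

Answer: occupancy 5/6, limited by warps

registers: 25 blocks
shared memory: 14 blocks
warps: 1 block
blocks: 12 blocks

Answer: 1 block, 20 active warps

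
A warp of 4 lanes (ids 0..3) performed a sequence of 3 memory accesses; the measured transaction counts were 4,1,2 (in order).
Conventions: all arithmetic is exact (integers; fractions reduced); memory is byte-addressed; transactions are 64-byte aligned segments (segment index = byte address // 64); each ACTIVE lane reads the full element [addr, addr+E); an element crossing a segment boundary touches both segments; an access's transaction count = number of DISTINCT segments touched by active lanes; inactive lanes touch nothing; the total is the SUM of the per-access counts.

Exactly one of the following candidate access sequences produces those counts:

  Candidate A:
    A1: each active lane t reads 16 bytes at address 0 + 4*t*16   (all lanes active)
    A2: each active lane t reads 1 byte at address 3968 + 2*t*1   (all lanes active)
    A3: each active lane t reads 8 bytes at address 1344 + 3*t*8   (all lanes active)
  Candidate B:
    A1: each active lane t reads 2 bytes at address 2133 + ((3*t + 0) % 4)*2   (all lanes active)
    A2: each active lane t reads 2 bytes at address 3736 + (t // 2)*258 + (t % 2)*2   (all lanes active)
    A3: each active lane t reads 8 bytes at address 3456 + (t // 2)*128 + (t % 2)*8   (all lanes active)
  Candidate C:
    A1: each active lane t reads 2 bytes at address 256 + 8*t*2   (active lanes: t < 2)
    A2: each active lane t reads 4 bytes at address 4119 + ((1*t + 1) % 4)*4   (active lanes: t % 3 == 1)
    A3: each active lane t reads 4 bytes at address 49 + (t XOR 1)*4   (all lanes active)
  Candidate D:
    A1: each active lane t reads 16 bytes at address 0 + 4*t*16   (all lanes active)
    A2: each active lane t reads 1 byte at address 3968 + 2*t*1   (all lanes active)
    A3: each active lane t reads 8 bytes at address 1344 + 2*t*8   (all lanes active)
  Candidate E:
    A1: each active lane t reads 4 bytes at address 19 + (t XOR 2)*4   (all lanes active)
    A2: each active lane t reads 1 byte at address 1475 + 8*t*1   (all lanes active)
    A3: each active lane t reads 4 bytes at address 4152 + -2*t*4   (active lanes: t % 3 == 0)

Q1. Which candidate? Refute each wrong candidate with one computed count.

B: A1 gives 1 transaction, not 4
C: A1 gives 1 transaction, not 4
D: A3 gives 1 transaction, not 2
E: A1 gives 1 transaction, not 4
A: all counts match (4,1,2)

Answer: A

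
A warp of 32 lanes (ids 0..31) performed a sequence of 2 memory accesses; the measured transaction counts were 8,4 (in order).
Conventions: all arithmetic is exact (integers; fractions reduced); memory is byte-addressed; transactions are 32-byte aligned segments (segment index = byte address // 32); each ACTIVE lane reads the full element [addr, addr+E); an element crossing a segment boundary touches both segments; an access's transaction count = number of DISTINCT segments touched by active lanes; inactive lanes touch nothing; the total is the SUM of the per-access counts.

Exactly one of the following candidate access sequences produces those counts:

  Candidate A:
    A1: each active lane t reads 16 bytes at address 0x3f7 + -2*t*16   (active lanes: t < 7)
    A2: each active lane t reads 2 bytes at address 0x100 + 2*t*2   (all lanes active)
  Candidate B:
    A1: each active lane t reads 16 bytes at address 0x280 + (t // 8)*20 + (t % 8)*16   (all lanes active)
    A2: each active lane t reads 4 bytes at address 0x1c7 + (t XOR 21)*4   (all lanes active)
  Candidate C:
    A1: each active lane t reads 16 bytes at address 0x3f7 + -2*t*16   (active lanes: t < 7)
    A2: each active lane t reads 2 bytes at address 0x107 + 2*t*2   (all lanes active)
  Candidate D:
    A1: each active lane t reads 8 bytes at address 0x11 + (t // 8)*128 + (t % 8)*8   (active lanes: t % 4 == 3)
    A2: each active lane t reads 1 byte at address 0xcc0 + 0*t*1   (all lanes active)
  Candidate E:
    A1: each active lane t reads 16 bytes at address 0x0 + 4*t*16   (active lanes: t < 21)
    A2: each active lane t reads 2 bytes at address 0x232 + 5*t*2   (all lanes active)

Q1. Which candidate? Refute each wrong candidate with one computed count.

B: A1 gives 6 transactions, not 8
C: A2 gives 5 transactions, not 4
D: A2 gives 1 transaction, not 4
E: A1 gives 21 transactions, not 8
A: all counts match (8,4)

Answer: A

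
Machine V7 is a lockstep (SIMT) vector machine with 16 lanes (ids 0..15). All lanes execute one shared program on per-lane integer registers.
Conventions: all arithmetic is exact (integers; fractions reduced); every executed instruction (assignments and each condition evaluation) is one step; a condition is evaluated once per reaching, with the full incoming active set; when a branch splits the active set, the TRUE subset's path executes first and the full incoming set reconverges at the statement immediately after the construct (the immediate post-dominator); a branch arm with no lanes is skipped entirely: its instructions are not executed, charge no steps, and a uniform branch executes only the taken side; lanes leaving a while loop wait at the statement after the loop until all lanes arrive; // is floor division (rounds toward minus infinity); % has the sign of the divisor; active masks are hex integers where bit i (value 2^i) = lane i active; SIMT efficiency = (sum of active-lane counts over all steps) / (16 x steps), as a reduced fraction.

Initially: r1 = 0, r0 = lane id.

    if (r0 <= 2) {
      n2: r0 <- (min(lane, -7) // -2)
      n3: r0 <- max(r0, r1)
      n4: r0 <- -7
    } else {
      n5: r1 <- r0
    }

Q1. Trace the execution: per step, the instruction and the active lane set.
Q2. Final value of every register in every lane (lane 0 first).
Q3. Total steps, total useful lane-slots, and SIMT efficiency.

step 0: eval (r0 <= 2)               0xffff
step 1: r0 <- (min(lane, -7) // -2)  0x0007
step 2: r0 <- max(r0, r1)            0x0007
step 3: r0 <- -7                     0x0007
step 4: r1 <- r0                     0xfff8

Answer: 5 steps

r1: 0,0,0,3,4,5,6,7,8,9,10,11,12,13,14,15
r0: -7,-7,-7,3,4,5,6,7,8,9,10,11,12,13,14,15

steps = 5; useful = 38; efficiency = 38/80 = 19/40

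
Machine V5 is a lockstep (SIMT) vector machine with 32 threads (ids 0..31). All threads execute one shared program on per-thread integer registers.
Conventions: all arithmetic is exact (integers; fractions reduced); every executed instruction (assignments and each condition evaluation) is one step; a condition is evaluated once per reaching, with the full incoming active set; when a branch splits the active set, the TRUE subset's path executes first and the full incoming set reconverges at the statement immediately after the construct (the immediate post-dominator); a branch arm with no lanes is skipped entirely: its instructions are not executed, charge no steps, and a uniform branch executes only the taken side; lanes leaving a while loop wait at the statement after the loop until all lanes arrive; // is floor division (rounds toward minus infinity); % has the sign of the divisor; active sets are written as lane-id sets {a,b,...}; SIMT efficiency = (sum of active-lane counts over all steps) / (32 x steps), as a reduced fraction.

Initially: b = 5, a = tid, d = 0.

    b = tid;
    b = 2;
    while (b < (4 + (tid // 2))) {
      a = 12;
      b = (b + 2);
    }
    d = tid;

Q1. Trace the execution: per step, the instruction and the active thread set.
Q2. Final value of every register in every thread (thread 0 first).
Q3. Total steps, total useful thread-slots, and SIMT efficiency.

step 0: b <- tid                     {0,1,2,3,4,5,6,7,8,9,10,11,12,13,14,15,16,17,18,19,20,21,22,23,24,25,26,27,28,29,30,31}
step 1: b <- 2                       {0,1,2,3,4,5,6,7,8,9,10,11,12,13,14,15,16,17,18,19,20,21,22,23,24,25,26,27,28,29,30,31}
step 2: eval (b < (4 + (tid // 2)))  {0,1,2,3,4,5,6,7,8,9,10,11,12,13,14,15,16,17,18,19,20,21,22,23,24,25,26,27,28,29,30,31}
step 3: a <- 12                      {0,1,2,3,4,5,6,7,8,9,10,11,12,13,14,15,16,17,18,19,20,21,22,23,24,25,26,27,28,29,30,31}
step 4: b <- (b + 2)                 {0,1,2,3,4,5,6,7,8,9,10,11,12,13,14,15,16,17,18,19,20,21,22,23,24,25,26,27,28,29,30,31}
step 5: eval (b < (4 + (tid // 2)))  {0,1,2,3,4,5,6,7,8,9,10,11,12,13,14,15,16,17,18,19,20,21,22,23,24,25,26,27,28,29,30,31}
step 6: a <- 12                      {2,3,4,5,6,7,8,9,10,11,12,13,14,15,16,17,18,19,20,21,22,23,24,25,26,27,28,29,30,31}
step 7: b <- (b + 2)                 {2,3,4,5,6,7,8,9,10,11,12,13,14,15,16,17,18,19,20,21,22,23,24,25,26,27,28,29,30,31}
step 8: eval (b < (4 + (tid // 2)))  {2,3,4,5,6,7,8,9,10,11,12,13,14,15,16,17,18,19,20,21,22,23,24,25,26,27,28,29,30,31}
step 9: a <- 12                      {6,7,8,9,10,11,12,13,14,15,16,17,18,19,20,21,22,23,24,25,26,27,28,29,30,31}
step 10: b <- (b + 2)                 {6,7,8,9,10,11,12,13,14,15,16,17,18,19,20,21,22,23,24,25,26,27,28,29,30,31}
step 11: eval (b < (4 + (tid // 2)))  {6,7,8,9,10,11,12,13,14,15,16,17,18,19,20,21,22,23,24,25,26,27,28,29,30,31}
step 12: a <- 12                      {10,11,12,13,14,15,16,17,18,19,20,21,22,23,24,25,26,27,28,29,30,31}
step 13: b <- (b + 2)                 {10,11,12,13,14,15,16,17,18,19,20,21,22,23,24,25,26,27,28,29,30,31}
step 14: eval (b < (4 + (tid // 2)))  {10,11,12,13,14,15,16,17,18,19,20,21,22,23,24,25,26,27,28,29,30,31}
step 15: a <- 12                      {14,15,16,17,18,19,20,21,22,23,24,25,26,27,28,29,30,31}
step 16: b <- (b + 2)                 {14,15,16,17,18,19,20,21,22,23,24,25,26,27,28,29,30,31}
step 17: eval (b < (4 + (tid // 2)))  {14,15,16,17,18,19,20,21,22,23,24,25,26,27,28,29,30,31}
step 18: a <- 12                      {18,19,20,21,22,23,24,25,26,27,28,29,30,31}
step 19: b <- (b + 2)                 {18,19,20,21,22,23,24,25,26,27,28,29,30,31}
step 20: eval (b < (4 + (tid // 2)))  {18,19,20,21,22,23,24,25,26,27,28,29,30,31}
step 21: a <- 12                      {22,23,24,25,26,27,28,29,30,31}
step 22: b <- (b + 2)                 {22,23,24,25,26,27,28,29,30,31}
step 23: eval (b < (4 + (tid // 2)))  {22,23,24,25,26,27,28,29,30,31}
step 24: a <- 12                      {26,27,28,29,30,31}
step 25: b <- (b + 2)                 {26,27,28,29,30,31}
step 26: eval (b < (4 + (tid // 2)))  {26,27,28,29,30,31}
step 27: a <- 12                      {30,31}
step 28: b <- (b + 2)                 {30,31}
step 29: eval (b < (4 + (tid // 2)))  {30,31}
step 30: d <- tid                     {0,1,2,3,4,5,6,7,8,9,10,11,12,13,14,15,16,17,18,19,20,21,22,23,24,25,26,27,28,29,30,31}

Answer: 31 steps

b: 4,4,6,6,6,6,8,8,8,8,10,10,10,10,12,12,12,12,14,14,14,14,16,16,16,16,18,18,18,18,20,20
a: 12,12,12,12,12,12,12,12,12,12,12,12,12,12,12,12,12,12,12,12,12,12,12,12,12,12,12,12,12,12,12,12
d: 0,1,2,3,4,5,6,7,8,9,10,11,12,13,14,15,16,17,18,19,20,21,22,23,24,25,26,27,28,29,30,31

steps = 31; useful = 608; efficiency = 608/992 = 19/31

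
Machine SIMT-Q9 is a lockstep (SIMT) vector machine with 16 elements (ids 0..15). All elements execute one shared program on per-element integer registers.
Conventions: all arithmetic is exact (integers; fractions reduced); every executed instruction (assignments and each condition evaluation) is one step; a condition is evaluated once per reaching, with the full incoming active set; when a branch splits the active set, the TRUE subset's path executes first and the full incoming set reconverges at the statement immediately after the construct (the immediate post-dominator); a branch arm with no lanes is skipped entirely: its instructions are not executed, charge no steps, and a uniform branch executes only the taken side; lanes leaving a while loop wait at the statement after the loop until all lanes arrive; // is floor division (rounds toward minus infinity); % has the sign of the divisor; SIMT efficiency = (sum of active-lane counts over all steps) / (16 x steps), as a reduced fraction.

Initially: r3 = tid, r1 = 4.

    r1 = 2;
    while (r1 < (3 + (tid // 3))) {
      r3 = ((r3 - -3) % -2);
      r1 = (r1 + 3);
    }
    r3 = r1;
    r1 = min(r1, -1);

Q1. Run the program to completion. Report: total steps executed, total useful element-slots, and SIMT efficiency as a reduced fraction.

Answer: 10 steps, 133 useful, 133/160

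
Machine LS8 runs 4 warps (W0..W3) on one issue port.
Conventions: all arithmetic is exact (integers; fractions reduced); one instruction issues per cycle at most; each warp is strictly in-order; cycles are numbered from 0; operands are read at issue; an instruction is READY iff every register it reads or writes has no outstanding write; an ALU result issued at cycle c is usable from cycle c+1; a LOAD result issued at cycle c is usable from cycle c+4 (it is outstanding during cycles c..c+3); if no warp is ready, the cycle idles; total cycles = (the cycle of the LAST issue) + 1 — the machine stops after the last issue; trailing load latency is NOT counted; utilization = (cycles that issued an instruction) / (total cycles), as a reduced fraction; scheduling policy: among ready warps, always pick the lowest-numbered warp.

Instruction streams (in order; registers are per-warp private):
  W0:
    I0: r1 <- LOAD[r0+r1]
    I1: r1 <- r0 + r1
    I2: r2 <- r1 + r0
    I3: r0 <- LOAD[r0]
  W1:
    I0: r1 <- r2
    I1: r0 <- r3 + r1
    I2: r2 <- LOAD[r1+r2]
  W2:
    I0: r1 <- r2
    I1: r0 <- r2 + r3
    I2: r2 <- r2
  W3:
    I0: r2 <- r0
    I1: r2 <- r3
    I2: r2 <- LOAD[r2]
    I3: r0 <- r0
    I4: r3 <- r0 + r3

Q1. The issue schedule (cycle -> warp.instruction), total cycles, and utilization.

cycle 0: W0.I0
cycle 1: W1.I0
cycle 2: W1.I1
cycle 3: W1.I2
cycle 4: W0.I1
cycle 5: W0.I2
cycle 6: W0.I3
cycle 7: W2.I0
cycle 8: W2.I1
cycle 9: W2.I2
cycle 10: W3.I0
cycle 11: W3.I1
cycle 12: W3.I2
cycle 13: W3.I3
cycle 14: W3.I4

Answer: 15 cycles, utilization 1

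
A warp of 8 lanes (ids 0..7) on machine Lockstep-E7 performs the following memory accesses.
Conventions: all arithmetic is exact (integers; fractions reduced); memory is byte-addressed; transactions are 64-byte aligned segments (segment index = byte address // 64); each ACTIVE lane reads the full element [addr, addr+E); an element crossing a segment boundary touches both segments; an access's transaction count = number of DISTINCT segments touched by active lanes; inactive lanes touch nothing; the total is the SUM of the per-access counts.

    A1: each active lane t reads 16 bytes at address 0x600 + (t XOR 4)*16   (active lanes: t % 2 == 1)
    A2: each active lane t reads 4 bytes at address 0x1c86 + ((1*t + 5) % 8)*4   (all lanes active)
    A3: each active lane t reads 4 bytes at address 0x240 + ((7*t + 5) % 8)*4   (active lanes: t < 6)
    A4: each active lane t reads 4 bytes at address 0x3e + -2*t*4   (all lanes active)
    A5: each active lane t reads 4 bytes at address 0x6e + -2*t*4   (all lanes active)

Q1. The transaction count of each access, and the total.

A1: 2 transactions
A2: 1 transaction
A3: 1 transaction
A4: 2 transactions
A5: 2 transactions

Answer: 2,1,1,2,2; total 8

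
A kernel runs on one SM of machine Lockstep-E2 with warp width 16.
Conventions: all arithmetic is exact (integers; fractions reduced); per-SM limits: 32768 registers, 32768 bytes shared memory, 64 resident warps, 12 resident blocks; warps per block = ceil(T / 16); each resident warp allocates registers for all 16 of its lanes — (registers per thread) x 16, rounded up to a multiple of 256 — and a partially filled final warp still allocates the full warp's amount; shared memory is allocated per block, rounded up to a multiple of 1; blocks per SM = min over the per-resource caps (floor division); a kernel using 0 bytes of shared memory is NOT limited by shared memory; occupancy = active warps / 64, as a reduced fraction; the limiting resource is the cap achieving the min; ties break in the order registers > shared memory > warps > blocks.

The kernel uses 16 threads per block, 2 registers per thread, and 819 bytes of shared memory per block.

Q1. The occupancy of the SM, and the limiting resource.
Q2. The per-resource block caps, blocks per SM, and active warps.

Answer: occupancy 3/16, limited by blocks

registers: 128 blocks
shared memory: 40 blocks
warps: 64 blocks
blocks: 12 blocks

Answer: 12 blocks, 12 active warps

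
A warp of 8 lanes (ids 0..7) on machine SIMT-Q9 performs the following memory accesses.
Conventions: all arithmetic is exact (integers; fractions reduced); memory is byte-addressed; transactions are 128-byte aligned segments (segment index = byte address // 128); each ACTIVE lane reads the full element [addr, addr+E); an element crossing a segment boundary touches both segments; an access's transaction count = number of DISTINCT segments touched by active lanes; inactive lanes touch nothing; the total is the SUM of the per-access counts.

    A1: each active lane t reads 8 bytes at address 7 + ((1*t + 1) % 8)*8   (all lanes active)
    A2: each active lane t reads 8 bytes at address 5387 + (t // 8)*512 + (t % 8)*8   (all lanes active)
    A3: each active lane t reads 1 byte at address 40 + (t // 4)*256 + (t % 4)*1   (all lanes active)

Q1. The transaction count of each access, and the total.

A1: 1 transaction
A2: 1 transaction
A3: 2 transactions

Answer: 1,1,2; total 4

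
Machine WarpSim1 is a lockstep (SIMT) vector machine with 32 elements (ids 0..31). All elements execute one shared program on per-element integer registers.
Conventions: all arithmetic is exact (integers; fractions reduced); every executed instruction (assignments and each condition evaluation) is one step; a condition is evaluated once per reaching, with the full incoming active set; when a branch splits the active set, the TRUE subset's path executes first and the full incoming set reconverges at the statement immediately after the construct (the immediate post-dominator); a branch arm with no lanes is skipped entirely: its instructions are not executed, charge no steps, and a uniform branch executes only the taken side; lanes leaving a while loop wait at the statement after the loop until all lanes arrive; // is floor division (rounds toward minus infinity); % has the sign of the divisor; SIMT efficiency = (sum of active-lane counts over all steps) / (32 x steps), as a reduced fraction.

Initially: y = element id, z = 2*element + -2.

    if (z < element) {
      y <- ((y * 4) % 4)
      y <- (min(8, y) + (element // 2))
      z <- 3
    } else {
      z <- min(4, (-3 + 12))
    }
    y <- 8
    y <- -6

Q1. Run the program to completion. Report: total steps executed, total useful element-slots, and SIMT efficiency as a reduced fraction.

Answer: 7 steps, 132 useful, 33/56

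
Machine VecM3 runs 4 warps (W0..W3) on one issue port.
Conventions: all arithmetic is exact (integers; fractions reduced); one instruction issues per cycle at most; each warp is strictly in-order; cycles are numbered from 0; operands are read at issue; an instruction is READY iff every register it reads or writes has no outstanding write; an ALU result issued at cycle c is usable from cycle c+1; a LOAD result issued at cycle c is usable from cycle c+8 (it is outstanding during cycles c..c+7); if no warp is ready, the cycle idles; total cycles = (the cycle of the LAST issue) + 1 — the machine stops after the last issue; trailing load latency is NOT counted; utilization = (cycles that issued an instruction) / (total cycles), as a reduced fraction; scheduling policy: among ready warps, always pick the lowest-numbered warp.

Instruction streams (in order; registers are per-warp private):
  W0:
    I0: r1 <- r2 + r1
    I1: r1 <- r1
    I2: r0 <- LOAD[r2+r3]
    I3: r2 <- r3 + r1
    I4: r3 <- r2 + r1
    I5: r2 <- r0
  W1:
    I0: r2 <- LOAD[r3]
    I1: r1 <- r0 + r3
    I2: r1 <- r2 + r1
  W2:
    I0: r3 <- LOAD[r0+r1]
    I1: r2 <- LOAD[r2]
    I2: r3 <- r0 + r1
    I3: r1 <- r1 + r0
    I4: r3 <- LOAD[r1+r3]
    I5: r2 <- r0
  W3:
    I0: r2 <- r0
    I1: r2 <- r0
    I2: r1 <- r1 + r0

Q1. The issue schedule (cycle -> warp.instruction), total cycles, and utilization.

cycle 0: W0.I0
cycle 1: W0.I1
cycle 2: W0.I2
cycle 3: W0.I3
cycle 4: W0.I4
cycle 5: W1.I0
cycle 6: W1.I1
cycle 7: W2.I0
cycle 8: W2.I1
cycle 9: W3.I0
cycle 10: W0.I5
cycle 11: W3.I1
cycle 12: W3.I2
cycle 13: W1.I2
cycle 14: idle
cycle 15: W2.I2
cycle 16: W2.I3
cycle 17: W2.I4
cycle 18: W2.I5

Answer: 19 cycles, utilization 18/19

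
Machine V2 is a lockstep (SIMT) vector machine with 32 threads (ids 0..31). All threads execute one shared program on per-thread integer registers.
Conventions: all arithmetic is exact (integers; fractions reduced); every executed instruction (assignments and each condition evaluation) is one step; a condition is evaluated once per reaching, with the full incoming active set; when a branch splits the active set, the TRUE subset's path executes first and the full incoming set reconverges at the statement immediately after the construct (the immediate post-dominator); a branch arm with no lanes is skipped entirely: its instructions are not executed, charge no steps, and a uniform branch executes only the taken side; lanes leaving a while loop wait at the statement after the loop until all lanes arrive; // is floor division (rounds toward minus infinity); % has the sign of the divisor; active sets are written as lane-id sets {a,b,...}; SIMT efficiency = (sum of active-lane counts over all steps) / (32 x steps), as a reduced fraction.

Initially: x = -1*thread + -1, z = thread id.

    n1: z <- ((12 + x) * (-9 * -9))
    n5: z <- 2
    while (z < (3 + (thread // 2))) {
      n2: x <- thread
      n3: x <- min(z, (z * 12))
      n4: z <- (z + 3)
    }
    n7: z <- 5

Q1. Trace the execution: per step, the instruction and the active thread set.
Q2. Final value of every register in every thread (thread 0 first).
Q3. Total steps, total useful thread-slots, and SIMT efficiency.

step 0: z <- ((12 + x) * (-9 * -9))  {0,1,2,3,4,5,6,7,8,9,10,11,12,13,14,15,16,17,18,19,20,21,22,23,24,25,26,27,28,29,30,31}
step 1: z <- 2                       {0,1,2,3,4,5,6,7,8,9,10,11,12,13,14,15,16,17,18,19,20,21,22,23,24,25,26,27,28,29,30,31}
step 2: eval (z < (3 + (thread // 2))) {0,1,2,3,4,5,6,7,8,9,10,11,12,13,14,15,16,17,18,19,20,21,22,23,24,25,26,27,28,29,30,31}
step 3: x <- thread                  {0,1,2,3,4,5,6,7,8,9,10,11,12,13,14,15,16,17,18,19,20,21,22,23,24,25,26,27,28,29,30,31}
step 4: x <- min(z, (z * 12))        {0,1,2,3,4,5,6,7,8,9,10,11,12,13,14,15,16,17,18,19,20,21,22,23,24,25,26,27,28,29,30,31}
step 5: z <- (z + 3)                 {0,1,2,3,4,5,6,7,8,9,10,11,12,13,14,15,16,17,18,19,20,21,22,23,24,25,26,27,28,29,30,31}
step 6: eval (z < (3 + (thread // 2))) {0,1,2,3,4,5,6,7,8,9,10,11,12,13,14,15,16,17,18,19,20,21,22,23,24,25,26,27,28,29,30,31}
step 7: x <- thread                  {6,7,8,9,10,11,12,13,14,15,16,17,18,19,20,21,22,23,24,25,26,27,28,29,30,31}
step 8: x <- min(z, (z * 12))        {6,7,8,9,10,11,12,13,14,15,16,17,18,19,20,21,22,23,24,25,26,27,28,29,30,31}
step 9: z <- (z + 3)                 {6,7,8,9,10,11,12,13,14,15,16,17,18,19,20,21,22,23,24,25,26,27,28,29,30,31}
step 10: eval (z < (3 + (thread // 2))) {6,7,8,9,10,11,12,13,14,15,16,17,18,19,20,21,22,23,24,25,26,27,28,29,30,31}
step 11: x <- thread                  {12,13,14,15,16,17,18,19,20,21,22,23,24,25,26,27,28,29,30,31}
step 12: x <- min(z, (z * 12))        {12,13,14,15,16,17,18,19,20,21,22,23,24,25,26,27,28,29,30,31}
step 13: z <- (z + 3)                 {12,13,14,15,16,17,18,19,20,21,22,23,24,25,26,27,28,29,30,31}
step 14: eval (z < (3 + (thread // 2))) {12,13,14,15,16,17,18,19,20,21,22,23,24,25,26,27,28,29,30,31}
step 15: x <- thread                  {18,19,20,21,22,23,24,25,26,27,28,29,30,31}
step 16: x <- min(z, (z * 12))        {18,19,20,21,22,23,24,25,26,27,28,29,30,31}
step 17: z <- (z + 3)                 {18,19,20,21,22,23,24,25,26,27,28,29,30,31}
step 18: eval (z < (3 + (thread // 2))) {18,19,20,21,22,23,24,25,26,27,28,29,30,31}
step 19: x <- thread                  {24,25,26,27,28,29,30,31}
step 20: x <- min(z, (z * 12))        {24,25,26,27,28,29,30,31}
step 21: z <- (z + 3)                 {24,25,26,27,28,29,30,31}
step 22: eval (z < (3 + (thread // 2))) {24,25,26,27,28,29,30,31}
step 23: x <- thread                  {30,31}
step 24: x <- min(z, (z * 12))        {30,31}
step 25: z <- (z + 3)                 {30,31}
step 26: eval (z < (3 + (thread // 2))) {30,31}
step 27: z <- 5                       {0,1,2,3,4,5,6,7,8,9,10,11,12,13,14,15,16,17,18,19,20,21,22,23,24,25,26,27,28,29,30,31}

Answer: 28 steps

x: 2,2,2,2,2,2,5,5,5,5,5,5,8,8,8,8,8,8,11,11,11,11,11,11,14,14,14,14,14,14,17,17
z: 5,5,5,5,5,5,5,5,5,5,5,5,5,5,5,5,5,5,5,5,5,5,5,5,5,5,5,5,5,5,5,5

steps = 28; useful = 536; efficiency = 536/896 = 67/112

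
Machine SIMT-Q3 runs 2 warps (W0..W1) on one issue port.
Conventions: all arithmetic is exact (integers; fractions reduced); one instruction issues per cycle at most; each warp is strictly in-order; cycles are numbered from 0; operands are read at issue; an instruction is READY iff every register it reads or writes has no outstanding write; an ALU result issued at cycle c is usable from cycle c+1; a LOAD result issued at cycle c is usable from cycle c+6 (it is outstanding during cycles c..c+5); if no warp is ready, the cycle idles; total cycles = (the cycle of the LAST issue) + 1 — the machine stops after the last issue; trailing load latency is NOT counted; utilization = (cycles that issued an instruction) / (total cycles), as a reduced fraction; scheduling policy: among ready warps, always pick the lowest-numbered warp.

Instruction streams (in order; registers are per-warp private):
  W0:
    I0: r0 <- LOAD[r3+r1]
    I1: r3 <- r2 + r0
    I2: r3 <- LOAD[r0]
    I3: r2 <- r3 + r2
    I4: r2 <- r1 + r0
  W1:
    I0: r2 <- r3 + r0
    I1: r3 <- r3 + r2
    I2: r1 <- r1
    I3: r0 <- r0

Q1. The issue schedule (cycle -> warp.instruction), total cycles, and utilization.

cycle 0: W0.I0
cycle 1: W1.I0
cycle 2: W1.I1
cycle 3: W1.I2
cycle 4: W1.I3
cycle 5: idle
cycle 6: W0.I1
cycle 7: W0.I2
cycle 8: idle
cycle 9: idle
cycle 10: idle
cycle 11: idle
cycle 12: idle
cycle 13: W0.I3
cycle 14: W0.I4

Answer: 15 cycles, utilization 3/5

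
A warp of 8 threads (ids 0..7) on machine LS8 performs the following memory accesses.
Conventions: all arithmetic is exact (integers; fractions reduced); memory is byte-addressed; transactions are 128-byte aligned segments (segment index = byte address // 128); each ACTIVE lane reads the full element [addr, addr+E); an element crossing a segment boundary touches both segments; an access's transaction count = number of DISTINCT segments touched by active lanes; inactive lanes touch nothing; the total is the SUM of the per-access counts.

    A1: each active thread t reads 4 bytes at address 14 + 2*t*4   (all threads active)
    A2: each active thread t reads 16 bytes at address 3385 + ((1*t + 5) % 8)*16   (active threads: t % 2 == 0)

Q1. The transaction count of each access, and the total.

A1: 1 transaction
A2: 2 transactions

Answer: 1,2; total 3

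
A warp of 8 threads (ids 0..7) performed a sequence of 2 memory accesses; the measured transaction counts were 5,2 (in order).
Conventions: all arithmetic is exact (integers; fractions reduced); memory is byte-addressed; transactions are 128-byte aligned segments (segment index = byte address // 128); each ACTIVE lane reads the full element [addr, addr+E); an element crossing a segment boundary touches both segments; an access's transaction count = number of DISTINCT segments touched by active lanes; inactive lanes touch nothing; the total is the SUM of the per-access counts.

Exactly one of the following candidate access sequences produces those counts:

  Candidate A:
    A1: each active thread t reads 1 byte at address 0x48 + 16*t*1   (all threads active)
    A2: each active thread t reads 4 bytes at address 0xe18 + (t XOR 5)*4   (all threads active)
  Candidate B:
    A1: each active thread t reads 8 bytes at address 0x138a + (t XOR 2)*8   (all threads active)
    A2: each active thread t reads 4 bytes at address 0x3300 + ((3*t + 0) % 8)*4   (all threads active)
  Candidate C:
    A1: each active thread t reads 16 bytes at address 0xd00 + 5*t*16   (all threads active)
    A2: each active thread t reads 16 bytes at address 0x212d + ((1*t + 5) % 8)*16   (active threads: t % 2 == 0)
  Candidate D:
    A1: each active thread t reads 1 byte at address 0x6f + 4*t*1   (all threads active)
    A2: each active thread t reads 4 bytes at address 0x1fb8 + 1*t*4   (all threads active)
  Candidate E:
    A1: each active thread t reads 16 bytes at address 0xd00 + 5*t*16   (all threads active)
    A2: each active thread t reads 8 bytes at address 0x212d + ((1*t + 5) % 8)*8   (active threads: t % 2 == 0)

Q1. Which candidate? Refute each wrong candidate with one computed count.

A: A1 gives 2 transactions, not 5
B: A1 gives 1 transaction, not 5
D: A1 gives 2 transactions, not 5
E: A2 gives 1 transaction, not 2
C: all counts match (5,2)

Answer: C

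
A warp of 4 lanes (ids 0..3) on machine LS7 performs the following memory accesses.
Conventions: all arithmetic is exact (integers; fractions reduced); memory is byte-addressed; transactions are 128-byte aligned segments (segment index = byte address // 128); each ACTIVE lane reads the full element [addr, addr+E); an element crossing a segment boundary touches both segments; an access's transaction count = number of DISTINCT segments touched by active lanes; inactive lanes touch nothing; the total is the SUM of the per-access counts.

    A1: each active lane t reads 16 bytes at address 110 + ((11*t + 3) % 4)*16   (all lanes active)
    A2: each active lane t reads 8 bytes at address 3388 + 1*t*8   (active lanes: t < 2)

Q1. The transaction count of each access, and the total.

A1: 2 transactions
A2: 1 transaction

Answer: 2,1; total 3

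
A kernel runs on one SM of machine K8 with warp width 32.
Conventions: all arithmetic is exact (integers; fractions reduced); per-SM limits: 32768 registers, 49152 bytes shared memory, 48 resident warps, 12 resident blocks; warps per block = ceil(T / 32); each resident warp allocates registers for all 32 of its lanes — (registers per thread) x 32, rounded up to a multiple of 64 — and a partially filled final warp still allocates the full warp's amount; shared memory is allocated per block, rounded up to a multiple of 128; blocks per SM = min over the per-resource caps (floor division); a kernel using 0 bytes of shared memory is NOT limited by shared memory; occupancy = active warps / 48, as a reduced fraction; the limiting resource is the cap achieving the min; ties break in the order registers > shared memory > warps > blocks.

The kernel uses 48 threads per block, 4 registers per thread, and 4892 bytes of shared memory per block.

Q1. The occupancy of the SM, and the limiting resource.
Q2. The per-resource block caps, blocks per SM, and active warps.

Answer: occupancy 3/8, limited by shared memory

registers: 128 blocks
shared memory: 9 blocks
warps: 24 blocks
blocks: 12 blocks

Answer: 9 blocks, 18 active warps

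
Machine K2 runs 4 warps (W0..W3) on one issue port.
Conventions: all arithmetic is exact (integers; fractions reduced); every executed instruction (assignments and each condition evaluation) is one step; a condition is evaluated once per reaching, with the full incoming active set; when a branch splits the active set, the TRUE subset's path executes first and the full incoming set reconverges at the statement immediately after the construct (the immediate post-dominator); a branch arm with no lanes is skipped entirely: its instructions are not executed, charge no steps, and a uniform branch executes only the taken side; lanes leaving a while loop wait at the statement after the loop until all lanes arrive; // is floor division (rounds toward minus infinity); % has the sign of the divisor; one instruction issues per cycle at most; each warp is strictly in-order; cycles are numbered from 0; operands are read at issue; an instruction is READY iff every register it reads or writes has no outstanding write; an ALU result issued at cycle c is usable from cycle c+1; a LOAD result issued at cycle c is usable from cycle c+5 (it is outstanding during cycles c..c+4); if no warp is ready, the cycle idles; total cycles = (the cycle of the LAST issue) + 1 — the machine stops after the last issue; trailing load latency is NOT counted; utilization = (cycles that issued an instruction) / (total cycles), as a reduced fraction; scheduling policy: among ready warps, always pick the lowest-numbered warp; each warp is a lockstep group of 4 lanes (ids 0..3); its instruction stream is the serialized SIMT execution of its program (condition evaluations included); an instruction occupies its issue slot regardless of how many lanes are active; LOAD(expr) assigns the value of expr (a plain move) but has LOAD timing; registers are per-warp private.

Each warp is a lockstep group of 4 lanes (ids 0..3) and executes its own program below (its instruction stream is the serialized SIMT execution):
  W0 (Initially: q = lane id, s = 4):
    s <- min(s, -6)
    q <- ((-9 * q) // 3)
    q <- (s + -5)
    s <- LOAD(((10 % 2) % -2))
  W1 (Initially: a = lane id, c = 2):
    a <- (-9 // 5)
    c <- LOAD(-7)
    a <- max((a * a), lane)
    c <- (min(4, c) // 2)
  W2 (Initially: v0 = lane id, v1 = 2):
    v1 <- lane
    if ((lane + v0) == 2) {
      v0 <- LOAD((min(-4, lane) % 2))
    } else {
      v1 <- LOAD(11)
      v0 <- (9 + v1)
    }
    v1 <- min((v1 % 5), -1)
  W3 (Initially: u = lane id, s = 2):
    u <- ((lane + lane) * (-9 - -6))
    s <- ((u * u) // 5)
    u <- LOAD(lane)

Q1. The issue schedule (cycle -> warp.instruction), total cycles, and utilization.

cycle 0: W0.I0
cycle 1: W0.I1
cycle 2: W0.I2
cycle 3: W0.I3
cycle 4: W1.I0
cycle 5: W1.I1
cycle 6: W1.I2
cycle 7: W2.I0
cycle 8: W2.I1
cycle 9: W2.I2
cycle 10: W1.I3
cycle 11: W2.I3
cycle 12: W3.I0
cycle 13: W3.I1
cycle 14: W3.I2
cycle 15: idle
cycle 16: W2.I4
cycle 17: W2.I5

Answer: 18 cycles, utilization 17/18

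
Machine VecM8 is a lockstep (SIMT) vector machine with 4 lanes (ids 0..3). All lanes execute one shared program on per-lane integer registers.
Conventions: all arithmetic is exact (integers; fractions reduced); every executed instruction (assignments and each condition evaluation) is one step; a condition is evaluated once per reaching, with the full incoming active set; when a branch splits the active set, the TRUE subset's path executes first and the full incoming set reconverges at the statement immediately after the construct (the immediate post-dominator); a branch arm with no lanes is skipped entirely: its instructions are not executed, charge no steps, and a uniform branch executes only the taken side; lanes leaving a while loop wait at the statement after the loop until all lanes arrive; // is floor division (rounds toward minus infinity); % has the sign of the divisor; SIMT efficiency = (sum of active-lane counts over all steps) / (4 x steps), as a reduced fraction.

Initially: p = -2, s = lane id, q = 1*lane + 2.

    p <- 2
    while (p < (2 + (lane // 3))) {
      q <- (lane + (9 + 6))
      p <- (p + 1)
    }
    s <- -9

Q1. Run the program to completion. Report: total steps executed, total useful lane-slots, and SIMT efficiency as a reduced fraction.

Answer: 6 steps, 15 useful, 5/8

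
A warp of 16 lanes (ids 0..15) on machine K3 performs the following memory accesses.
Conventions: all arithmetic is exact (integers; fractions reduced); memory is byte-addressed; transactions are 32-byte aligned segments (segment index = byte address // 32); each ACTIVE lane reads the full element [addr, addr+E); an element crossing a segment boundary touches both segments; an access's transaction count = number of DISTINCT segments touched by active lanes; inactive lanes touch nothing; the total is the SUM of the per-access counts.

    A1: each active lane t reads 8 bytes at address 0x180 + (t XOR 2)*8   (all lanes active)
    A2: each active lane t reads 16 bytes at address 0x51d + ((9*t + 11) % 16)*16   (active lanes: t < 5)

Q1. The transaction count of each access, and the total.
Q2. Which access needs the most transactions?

A1: 4 transactions
A2: 6 transactions

Answer: 4,6; total 10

Answer: A2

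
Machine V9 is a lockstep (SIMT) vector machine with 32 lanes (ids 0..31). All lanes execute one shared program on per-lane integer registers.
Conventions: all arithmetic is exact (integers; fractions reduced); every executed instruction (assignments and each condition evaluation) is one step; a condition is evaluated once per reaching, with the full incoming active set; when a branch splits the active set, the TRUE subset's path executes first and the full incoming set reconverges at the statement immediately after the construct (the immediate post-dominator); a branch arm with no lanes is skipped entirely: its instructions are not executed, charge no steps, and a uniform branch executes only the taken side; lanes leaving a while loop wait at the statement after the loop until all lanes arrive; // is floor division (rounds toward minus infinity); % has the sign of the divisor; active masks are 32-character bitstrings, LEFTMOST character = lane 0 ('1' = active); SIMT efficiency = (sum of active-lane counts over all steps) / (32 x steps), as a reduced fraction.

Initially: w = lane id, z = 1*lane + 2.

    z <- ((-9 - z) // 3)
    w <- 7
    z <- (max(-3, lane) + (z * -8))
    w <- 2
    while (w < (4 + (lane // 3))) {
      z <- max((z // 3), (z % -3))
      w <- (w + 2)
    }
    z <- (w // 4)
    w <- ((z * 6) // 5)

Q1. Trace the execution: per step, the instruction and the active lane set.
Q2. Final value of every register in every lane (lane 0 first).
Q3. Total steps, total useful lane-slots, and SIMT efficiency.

step 0: z <- ((-9 - z) // 3)         11111111111111111111111111111111
step 1: w <- 7                       11111111111111111111111111111111
step 2: z <- (max(-3, lane) + (z * -8)) 11111111111111111111111111111111
step 3: w <- 2                       11111111111111111111111111111111
step 4: eval (w < (4 + (lane // 3))) 11111111111111111111111111111111
step 5: z <- max((z // 3), (z % -3)) 11111111111111111111111111111111
step 6: w <- (w + 2)                 11111111111111111111111111111111
step 7: eval (w < (4 + (lane // 3))) 11111111111111111111111111111111
step 8: z <- max((z // 3), (z % -3)) 00011111111111111111111111111111
step 9: w <- (w + 2)                 00011111111111111111111111111111
step 10: eval (w < (4 + (lane // 3))) 00011111111111111111111111111111
step 11: z <- max((z // 3), (z % -3)) 00000000011111111111111111111111
step 12: w <- (w + 2)                 00000000011111111111111111111111
step 13: eval (w < (4 + (lane // 3))) 00000000011111111111111111111111
step 14: z <- max((z // 3), (z % -3)) 00000000000000011111111111111111
step 15: w <- (w + 2)                 00000000000000011111111111111111
step 16: eval (w < (4 + (lane // 3))) 00000000000000011111111111111111
step 17: z <- max((z // 3), (z % -3)) 00000000000000000000011111111111
step 18: w <- (w + 2)                 00000000000000000000011111111111
step 19: eval (w < (4 + (lane // 3))) 00000000000000000000011111111111
step 20: z <- max((z // 3), (z % -3)) 00000000000000000000000000011111
step 21: w <- (w + 2)                 00000000000000000000000000011111
step 22: eval (w < (4 + (lane // 3))) 00000000000000000000000000011111
step 23: z <- (w // 4)                11111111111111111111111111111111
step 24: w <- ((z * 6) // 5)          11111111111111111111111111111111

Answer: 25 steps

w: 1,1,1,1,1,1,1,1,1,2,2,2,2,2,2,2,2,2,2,2,2,3,3,3,3,3,3,3,3,3,3,3
z: 1,1,1,1,1,1,1,1,1,2,2,2,2,2,2,2,2,2,2,2,2,3,3,3,3,3,3,3,3,3,3,3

steps = 25; useful = 575; efficiency = 575/800 = 23/32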